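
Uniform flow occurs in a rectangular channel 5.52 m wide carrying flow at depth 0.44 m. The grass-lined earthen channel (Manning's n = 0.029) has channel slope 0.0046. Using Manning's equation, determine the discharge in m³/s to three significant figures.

2.98 m³/s

A = b·y = 5.52 × 0.44 = 2.429 m²
P = b + 2y = 5.52 + 2×0.44 = 6.400 m
R = A/P = 2.429/6.400 = 0.3795 m
Q = (1/n)·A·R^(2/3)·S^(1/2) = (1/0.029) × 2.429 × 0.3795^(2/3) × 0.0046^(1/2) = 2.977 m³/s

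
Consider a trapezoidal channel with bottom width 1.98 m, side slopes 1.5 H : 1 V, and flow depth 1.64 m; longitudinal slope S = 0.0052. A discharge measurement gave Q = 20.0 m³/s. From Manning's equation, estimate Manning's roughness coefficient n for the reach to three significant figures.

A = (b + z·y)·y = (1.98 + 1.5×1.64)×1.64 = 7.282 m²
P = b + 2y√(1+z²) = 1.98 + 2×1.64×√(1+1.5²) = 7.893 m
R = A/P = 7.282/7.893 = 0.9225 m
n = (1/Q)·A·R^(2/3)·S^(1/2) = (1/20.0) × 7.282 × 0.9477 × 0.07211 = 0.02488

0.0249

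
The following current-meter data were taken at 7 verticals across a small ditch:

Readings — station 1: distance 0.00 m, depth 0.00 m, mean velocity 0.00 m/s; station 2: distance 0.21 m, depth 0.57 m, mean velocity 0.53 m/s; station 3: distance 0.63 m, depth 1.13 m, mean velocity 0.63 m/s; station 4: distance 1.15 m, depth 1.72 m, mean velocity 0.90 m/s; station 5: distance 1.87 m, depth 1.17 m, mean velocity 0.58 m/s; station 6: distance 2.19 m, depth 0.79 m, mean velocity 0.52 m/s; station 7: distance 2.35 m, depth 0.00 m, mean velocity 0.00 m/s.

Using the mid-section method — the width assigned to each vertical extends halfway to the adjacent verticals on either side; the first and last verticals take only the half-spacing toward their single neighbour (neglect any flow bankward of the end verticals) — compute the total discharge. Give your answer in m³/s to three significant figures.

w_2 = (0.63 − 0.00)/2 = 0.315 m; q_2 = 0.53 × 0.57 × 0.315 = 0.09516 m³/s
w_3 = (1.15 − 0.21)/2 = 0.47 m; q_3 = 0.63 × 1.13 × 0.47 = 0.3346 m³/s
w_4 = (1.87 − 0.63)/2 = 0.62 m; q_4 = 0.90 × 1.72 × 0.62 = 0.9598 m³/s
w_5 = (2.19 − 1.15)/2 = 0.52 m; q_5 = 0.58 × 1.17 × 0.52 = 0.3529 m³/s
w_6 = (2.35 − 1.87)/2 = 0.24 m; q_6 = 0.52 × 0.79 × 0.24 = 0.09859 m³/s
Stations 1, 7 contribute zero (depth or velocity is 0).
Q = Σ qᵢ = 1.841 m³/s

1.84 m³/s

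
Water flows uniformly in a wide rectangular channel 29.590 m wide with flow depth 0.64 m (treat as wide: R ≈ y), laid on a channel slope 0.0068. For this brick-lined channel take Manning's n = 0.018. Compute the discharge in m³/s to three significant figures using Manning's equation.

A = b·y = 29.590 × 0.64 = 18.94 m²
Wide channel: R ≈ y = 0.64 m
Q = (1/n)·A·R^(2/3)·S^(1/2) = (1/0.018) × 18.94 × 0.6400^(2/3) × 0.0068^(1/2) = 64.43 m³/s

64.4 m³/s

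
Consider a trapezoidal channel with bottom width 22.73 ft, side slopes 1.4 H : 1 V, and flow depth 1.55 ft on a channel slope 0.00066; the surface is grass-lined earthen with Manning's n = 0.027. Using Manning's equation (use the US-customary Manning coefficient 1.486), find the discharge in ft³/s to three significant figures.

67.5 ft³/s

A = (b + z·y)·y = (22.73 + 1.4×1.55)×1.55 = 38.60 ft²
P = b + 2y√(1+z²) = 22.73 + 2×1.55×√(1+1.4²) = 28.06 ft
R = A/P = 38.60/28.06 = 1.375 ft
Q = (1.486/n)·A·R^(2/3)·S^(1/2) = (1.486/0.027) × 38.60 × 1.375^(2/3) × 0.00066^(1/2) = 67.49 ft³/s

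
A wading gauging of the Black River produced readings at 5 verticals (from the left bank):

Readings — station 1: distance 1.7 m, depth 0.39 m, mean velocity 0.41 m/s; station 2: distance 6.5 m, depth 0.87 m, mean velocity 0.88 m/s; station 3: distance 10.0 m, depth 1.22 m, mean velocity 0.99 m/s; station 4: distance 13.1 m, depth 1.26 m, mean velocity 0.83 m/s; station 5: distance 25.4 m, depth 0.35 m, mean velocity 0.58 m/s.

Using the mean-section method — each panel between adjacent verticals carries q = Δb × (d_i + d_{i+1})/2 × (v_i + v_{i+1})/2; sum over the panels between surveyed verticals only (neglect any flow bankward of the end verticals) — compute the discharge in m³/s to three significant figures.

15.8 m³/s

Panel 1-2: Δb = 4.8 m, d̄ = (0.39+0.87)/2 = 0.63, v̄ = (0.41+0.88)/2 = 0.645 → q = 4.8×0.63×0.645 = 1.950 m³/s
Panel 2-3: Δb = 3.5 m, d̄ = (0.87+1.22)/2 = 1.045, v̄ = (0.88+0.99)/2 = 0.935 → q = 3.5×1.045×0.935 = 3.420 m³/s
Panel 3-4: Δb = 3.1 m, d̄ = (1.22+1.26)/2 = 1.24, v̄ = (0.99+0.83)/2 = 0.91 → q = 3.1×1.24×0.91 = 3.498 m³/s
Panel 4-5: Δb = 12.3 m, d̄ = (1.26+0.35)/2 = 0.805, v̄ = (0.83+0.58)/2 = 0.705 → q = 12.3×0.805×0.705 = 6.981 m³/s
Q = Σ q = 15.85 m³/s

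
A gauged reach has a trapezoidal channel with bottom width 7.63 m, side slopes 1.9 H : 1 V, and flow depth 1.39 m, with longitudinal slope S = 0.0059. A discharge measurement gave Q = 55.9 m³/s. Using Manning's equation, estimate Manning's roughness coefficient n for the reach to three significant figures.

0.0203

A = (b + z·y)·y = (7.63 + 1.9×1.39)×1.39 = 14.28 m²
P = b + 2y√(1+z²) = 7.63 + 2×1.39×√(1+1.9²) = 13.60 m
R = A/P = 14.28/13.60 = 1.050 m
n = (1/Q)·A·R^(2/3)·S^(1/2) = (1/55.9) × 14.28 × 1.033 × 0.07681 = 0.02026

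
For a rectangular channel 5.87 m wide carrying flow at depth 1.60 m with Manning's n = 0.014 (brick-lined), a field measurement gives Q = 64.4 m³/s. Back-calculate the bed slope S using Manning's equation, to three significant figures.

0.00880

A = b·y = 5.87 × 1.60 = 9.392 m²
P = b + 2y = 5.87 + 2×1.60 = 9.070 m
R = A/P = 9.392/9.070 = 1.036 m
S = (Q·n / (1·A·R^(2/3)))² = (64.4×0.014 / (1×9.392×1.024))² = 0.008797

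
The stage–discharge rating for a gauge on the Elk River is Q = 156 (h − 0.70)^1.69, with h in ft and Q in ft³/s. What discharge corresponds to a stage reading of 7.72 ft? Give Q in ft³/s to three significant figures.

Q = 156 × (7.72 − 0.70)^1.69 = 156 × 7.02^1.69 = 4202 ft³/s

4200 ft³/s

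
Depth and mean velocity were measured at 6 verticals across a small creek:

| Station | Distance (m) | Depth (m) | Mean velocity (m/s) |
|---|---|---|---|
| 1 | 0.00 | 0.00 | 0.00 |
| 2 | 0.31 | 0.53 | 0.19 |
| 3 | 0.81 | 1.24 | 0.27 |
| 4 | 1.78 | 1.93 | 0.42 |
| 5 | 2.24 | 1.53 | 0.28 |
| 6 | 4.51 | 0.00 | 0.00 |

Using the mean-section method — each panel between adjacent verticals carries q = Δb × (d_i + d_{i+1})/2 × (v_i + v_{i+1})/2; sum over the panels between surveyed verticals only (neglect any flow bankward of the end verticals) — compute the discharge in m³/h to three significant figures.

Panel 1-2: Δb = 0.31 m, d̄ = (0.00+0.53)/2 = 0.265, v̄ = (0.00+0.19)/2 = 0.095 → q = 0.31×0.265×0.095 = 0.007804 m³/s
Panel 2-3: Δb = 0.5 m, d̄ = (0.53+1.24)/2 = 0.885, v̄ = (0.19+0.27)/2 = 0.23 → q = 0.5×0.885×0.23 = 0.1018 m³/s
Panel 3-4: Δb = 0.97 m, d̄ = (1.24+1.93)/2 = 1.585, v̄ = (0.27+0.42)/2 = 0.345 → q = 0.97×1.585×0.345 = 0.5304 m³/s
Panel 4-5: Δb = 0.46 m, d̄ = (1.93+1.53)/2 = 1.73, v̄ = (0.42+0.28)/2 = 0.35 → q = 0.46×1.73×0.35 = 0.2785 m³/s
Panel 5-6: Δb = 2.27 m, d̄ = (1.53+0.00)/2 = 0.765, v̄ = (0.28+0.00)/2 = 0.14 → q = 2.27×0.765×0.14 = 0.2431 m³/s
Q = Σ q = 1.162 m³/s
= 1.162 × 3600 = 4182 m³/h

4180 m³/h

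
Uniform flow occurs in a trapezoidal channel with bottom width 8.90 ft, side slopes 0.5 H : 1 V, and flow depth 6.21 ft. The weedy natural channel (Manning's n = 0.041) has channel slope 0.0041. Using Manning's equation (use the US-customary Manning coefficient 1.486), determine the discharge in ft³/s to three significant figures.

381 ft³/s

A = (b + z·y)·y = (8.90 + 0.5×6.21)×6.21 = 74.55 ft²
P = b + 2y√(1+z²) = 8.90 + 2×6.21×√(1+0.5²) = 22.79 ft
R = A/P = 74.55/22.79 = 3.272 ft
Q = (1.486/n)·A·R^(2/3)·S^(1/2) = (1.486/0.041) × 74.55 × 3.272^(2/3) × 0.0041^(1/2) = 381.3 ft³/s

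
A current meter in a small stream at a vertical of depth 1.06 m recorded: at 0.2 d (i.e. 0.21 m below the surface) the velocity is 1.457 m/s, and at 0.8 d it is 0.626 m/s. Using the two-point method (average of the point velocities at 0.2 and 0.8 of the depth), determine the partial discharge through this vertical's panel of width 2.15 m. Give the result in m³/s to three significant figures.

2.37 m³/s

v̄ = (1.457 + 0.626) / 2 = 1.042 m/s
q = v̄ × d × w = 1.042 × 1.06 × 2.15 = 2.374 m³/s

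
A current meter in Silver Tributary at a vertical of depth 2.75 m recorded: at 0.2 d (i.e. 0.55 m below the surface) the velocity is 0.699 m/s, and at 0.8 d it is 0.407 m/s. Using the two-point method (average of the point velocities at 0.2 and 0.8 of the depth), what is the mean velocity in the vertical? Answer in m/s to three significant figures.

v̄ = (0.699 + 0.407) / 2 = 0.5530 m/s

0.553 m/s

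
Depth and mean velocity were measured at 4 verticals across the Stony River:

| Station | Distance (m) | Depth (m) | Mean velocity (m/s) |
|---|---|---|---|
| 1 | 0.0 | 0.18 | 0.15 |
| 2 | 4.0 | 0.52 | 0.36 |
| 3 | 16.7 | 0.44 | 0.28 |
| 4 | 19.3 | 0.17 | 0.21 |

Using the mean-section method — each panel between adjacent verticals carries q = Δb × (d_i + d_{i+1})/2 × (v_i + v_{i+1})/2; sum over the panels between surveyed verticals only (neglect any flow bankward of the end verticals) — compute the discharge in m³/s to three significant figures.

2.50 m³/s

Panel 1-2: Δb = 4 m, d̄ = (0.18+0.52)/2 = 0.35, v̄ = (0.15+0.36)/2 = 0.255 → q = 4×0.35×0.255 = 0.3570 m³/s
Panel 2-3: Δb = 12.7 m, d̄ = (0.52+0.44)/2 = 0.48, v̄ = (0.36+0.28)/2 = 0.32 → q = 12.7×0.48×0.32 = 1.951 m³/s
Panel 3-4: Δb = 2.6 m, d̄ = (0.44+0.17)/2 = 0.305, v̄ = (0.28+0.21)/2 = 0.245 → q = 2.6×0.305×0.245 = 0.1943 m³/s
Q = Σ q = 2.502 m³/s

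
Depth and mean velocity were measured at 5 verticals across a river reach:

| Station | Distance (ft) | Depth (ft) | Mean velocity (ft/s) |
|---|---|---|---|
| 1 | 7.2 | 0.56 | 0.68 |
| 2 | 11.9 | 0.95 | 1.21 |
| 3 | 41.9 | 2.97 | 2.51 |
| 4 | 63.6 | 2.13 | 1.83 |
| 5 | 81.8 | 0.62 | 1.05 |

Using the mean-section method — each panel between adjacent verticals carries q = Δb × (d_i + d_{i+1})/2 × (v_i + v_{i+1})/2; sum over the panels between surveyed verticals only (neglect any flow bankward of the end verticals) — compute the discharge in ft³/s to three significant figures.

Panel 1-2: Δb = 4.7 ft, d̄ = (0.56+0.95)/2 = 0.755, v̄ = (0.68+1.21)/2 = 0.945 → q = 4.7×0.755×0.945 = 3.353 ft³/s
Panel 2-3: Δb = 30 ft, d̄ = (0.95+2.97)/2 = 1.96, v̄ = (1.21+2.51)/2 = 1.86 → q = 30×1.96×1.86 = 109.4 ft³/s
Panel 3-4: Δb = 21.7 ft, d̄ = (2.97+2.13)/2 = 2.55, v̄ = (2.51+1.83)/2 = 2.17 → q = 21.7×2.55×2.17 = 120.1 ft³/s
Panel 4-5: Δb = 18.2 ft, d̄ = (2.13+0.62)/2 = 1.375, v̄ = (1.83+1.05)/2 = 1.44 → q = 18.2×1.375×1.44 = 36.04 ft³/s
Q = Σ q = 268.8 ft³/s

269 ft³/s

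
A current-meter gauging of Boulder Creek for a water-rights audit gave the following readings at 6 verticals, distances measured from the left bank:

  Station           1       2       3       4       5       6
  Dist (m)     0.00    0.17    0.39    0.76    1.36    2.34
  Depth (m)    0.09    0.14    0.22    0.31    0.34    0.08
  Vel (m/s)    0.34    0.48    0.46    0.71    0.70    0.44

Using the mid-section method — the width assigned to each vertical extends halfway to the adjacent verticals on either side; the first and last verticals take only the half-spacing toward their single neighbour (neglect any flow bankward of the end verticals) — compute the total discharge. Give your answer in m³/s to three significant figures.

0.358 m³/s

w_1 = (0.17 − 0.00)/2 = 0.085 m; q_1 = 0.34 × 0.09 × 0.085 = 0.002601 m³/s
w_2 = (0.39 − 0.00)/2 = 0.195 m; q_2 = 0.48 × 0.14 × 0.195 = 0.01310 m³/s
w_3 = (0.76 − 0.17)/2 = 0.295 m; q_3 = 0.46 × 0.22 × 0.295 = 0.02985 m³/s
w_4 = (1.36 − 0.39)/2 = 0.485 m; q_4 = 0.71 × 0.31 × 0.485 = 0.1067 m³/s
w_5 = (2.34 − 0.76)/2 = 0.79 m; q_5 = 0.70 × 0.34 × 0.79 = 0.1880 m³/s
w_6 = (2.34 − 1.36)/2 = 0.49 m; q_6 = 0.44 × 0.08 × 0.49 = 0.01725 m³/s
Q = Σ qᵢ = 0.3576 m³/s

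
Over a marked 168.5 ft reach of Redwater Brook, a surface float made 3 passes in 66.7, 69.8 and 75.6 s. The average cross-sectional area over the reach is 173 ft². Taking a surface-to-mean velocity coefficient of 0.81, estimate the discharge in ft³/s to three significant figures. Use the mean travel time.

334 ft³/s

t̄ = (66.7 + 69.8 + 75.6) / 3 = 70.7 s
v_surface = L / t̄ = 168.5 / 70.7 = 2.383 ft/s
v_mean = 0.81 × 2.383 = 1.930 ft/s
Q = A × v_mean = 173 × 1.930 = 334.0 ft³/s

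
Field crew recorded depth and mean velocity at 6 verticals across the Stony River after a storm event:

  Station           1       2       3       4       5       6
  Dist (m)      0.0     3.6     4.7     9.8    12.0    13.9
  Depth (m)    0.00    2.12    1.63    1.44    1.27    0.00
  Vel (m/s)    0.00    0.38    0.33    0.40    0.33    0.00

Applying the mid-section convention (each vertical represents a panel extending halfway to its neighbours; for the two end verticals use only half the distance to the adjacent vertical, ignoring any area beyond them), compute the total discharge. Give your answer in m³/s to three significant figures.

6.52 m³/s

w_2 = (4.7 − 0.0)/2 = 2.35 m; q_2 = 0.38 × 2.12 × 2.35 = 1.893 m³/s
w_3 = (9.8 − 3.6)/2 = 3.1 m; q_3 = 0.33 × 1.63 × 3.1 = 1.667 m³/s
w_4 = (12.0 − 4.7)/2 = 3.65 m; q_4 = 0.40 × 1.44 × 3.65 = 2.102 m³/s
w_5 = (13.9 − 9.8)/2 = 2.05 m; q_5 = 0.33 × 1.27 × 2.05 = 0.8592 m³/s
Stations 1, 6 contribute zero (depth or velocity is 0).
Q = Σ qᵢ = 6.522 m³/s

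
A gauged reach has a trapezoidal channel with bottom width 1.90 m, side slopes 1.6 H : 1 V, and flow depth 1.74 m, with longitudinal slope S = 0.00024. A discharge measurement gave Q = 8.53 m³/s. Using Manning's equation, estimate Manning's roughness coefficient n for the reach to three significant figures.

A = (b + z·y)·y = (1.90 + 1.6×1.74)×1.74 = 8.150 m²
P = b + 2y√(1+z²) = 1.90 + 2×1.74×√(1+1.6²) = 8.466 m
R = A/P = 8.150/8.466 = 0.9627 m
n = (1/Q)·A·R^(2/3)·S^(1/2) = (1/8.53) × 8.150 × 0.9750 × 0.01549 = 0.01443

0.0144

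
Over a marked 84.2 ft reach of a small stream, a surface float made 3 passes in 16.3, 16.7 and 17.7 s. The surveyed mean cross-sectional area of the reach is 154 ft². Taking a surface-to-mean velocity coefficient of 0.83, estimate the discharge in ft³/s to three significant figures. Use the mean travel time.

637 ft³/s

t̄ = (16.3 + 16.7 + 17.7) / 3 = 16.9 s
v_surface = L / t̄ = 84.2 / 16.9 = 4.982 ft/s
v_mean = 0.83 × 4.982 = 4.135 ft/s
Q = A × v_mean = 154 × 4.135 = 636.8 ft³/s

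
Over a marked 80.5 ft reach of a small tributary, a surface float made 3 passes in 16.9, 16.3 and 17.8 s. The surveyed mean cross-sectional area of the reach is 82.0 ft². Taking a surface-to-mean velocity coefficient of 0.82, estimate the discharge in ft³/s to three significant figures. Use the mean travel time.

t̄ = (16.9 + 16.3 + 17.8) / 3 = 17 s
v_surface = L / t̄ = 80.5 / 17 = 4.735 ft/s
v_mean = 0.82 × 4.735 = 3.883 ft/s
Q = A × v_mean = 82.0 × 3.883 = 318.4 ft³/s

318 ft³/s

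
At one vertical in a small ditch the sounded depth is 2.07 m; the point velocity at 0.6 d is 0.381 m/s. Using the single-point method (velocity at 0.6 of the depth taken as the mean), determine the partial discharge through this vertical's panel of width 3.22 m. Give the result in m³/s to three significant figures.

2.54 m³/s

v̄ = v₀.₆ = 0.381 m/s
q = v̄ × d × w = 0.3810 × 2.07 × 3.22 = 2.540 m³/s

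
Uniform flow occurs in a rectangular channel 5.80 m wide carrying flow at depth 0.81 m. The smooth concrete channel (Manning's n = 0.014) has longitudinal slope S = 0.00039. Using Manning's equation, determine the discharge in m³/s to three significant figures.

4.89 m³/s

A = b·y = 5.80 × 0.81 = 4.698 m²
P = b + 2y = 5.80 + 2×0.81 = 7.420 m
R = A/P = 4.698/7.420 = 0.6332 m
Q = (1/n)·A·R^(2/3)·S^(1/2) = (1/0.014) × 4.698 × 0.6332^(2/3) × 0.00039^(1/2) = 4.886 m³/s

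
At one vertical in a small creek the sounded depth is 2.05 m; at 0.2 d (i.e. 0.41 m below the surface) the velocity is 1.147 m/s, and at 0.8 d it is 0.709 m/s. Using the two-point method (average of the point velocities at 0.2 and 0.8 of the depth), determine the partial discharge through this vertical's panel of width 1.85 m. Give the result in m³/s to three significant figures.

3.52 m³/s

v̄ = (1.147 + 0.709) / 2 = 0.9280 m/s
q = v̄ × d × w = 0.9280 × 2.05 × 1.85 = 3.519 m³/s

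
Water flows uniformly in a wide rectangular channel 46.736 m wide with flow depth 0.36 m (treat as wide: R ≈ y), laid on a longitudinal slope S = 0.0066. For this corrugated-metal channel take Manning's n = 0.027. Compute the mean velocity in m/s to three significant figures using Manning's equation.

1.52 m/s

A = b·y = 46.736 × 0.36 = 16.82 m²
Wide channel: R ≈ y = 0.36 m
Q = (1/n)·A·R^(2/3)·S^(1/2) = (1/0.027) × 16.82 × 0.3600^(2/3) × 0.0066^(1/2) = 25.62 m³/s
V = Q/A = 25.62/16.82 = 1.523 m/s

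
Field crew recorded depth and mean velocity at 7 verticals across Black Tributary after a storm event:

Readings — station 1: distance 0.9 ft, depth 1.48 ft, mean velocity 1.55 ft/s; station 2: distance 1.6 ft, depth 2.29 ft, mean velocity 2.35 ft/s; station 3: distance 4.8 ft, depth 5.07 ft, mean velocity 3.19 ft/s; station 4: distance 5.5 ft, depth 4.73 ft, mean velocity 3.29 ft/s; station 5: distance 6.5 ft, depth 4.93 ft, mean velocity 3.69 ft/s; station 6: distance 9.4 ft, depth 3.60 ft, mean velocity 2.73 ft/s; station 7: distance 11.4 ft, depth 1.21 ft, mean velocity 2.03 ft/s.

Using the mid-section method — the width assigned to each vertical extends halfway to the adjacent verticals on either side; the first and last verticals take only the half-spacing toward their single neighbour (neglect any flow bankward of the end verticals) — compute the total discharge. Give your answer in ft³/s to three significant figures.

118 ft³/s

w_1 = (1.6 − 0.9)/2 = 0.35 ft; q_1 = 1.55 × 1.48 × 0.35 = 0.8029 ft³/s
w_2 = (4.8 − 0.9)/2 = 1.95 ft; q_2 = 2.35 × 2.29 × 1.95 = 10.49 ft³/s
w_3 = (5.5 − 1.6)/2 = 1.95 ft; q_3 = 3.19 × 5.07 × 1.95 = 31.54 ft³/s
w_4 = (6.5 − 4.8)/2 = 0.85 ft; q_4 = 3.29 × 4.73 × 0.85 = 13.23 ft³/s
w_5 = (9.4 − 5.5)/2 = 1.95 ft; q_5 = 3.69 × 4.93 × 1.95 = 35.47 ft³/s
w_6 = (11.4 − 6.5)/2 = 2.45 ft; q_6 = 2.73 × 3.60 × 2.45 = 24.08 ft³/s
w_7 = (11.4 − 9.4)/2 = 1 ft; q_7 = 2.03 × 1.21 × 1 = 2.456 ft³/s
Q = Σ qᵢ = 118.1 ft³/s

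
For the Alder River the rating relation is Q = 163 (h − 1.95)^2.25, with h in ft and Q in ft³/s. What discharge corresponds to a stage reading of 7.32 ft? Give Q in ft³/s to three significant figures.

Q = 163 × (7.32 − 1.95)^2.25 = 163 × 5.37^2.25 = 7155 ft³/s

7160 ft³/s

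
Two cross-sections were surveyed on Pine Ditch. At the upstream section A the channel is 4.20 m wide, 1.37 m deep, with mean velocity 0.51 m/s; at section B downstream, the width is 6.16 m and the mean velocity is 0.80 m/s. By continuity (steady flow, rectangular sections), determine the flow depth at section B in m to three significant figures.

Q = A₁V₁ = (4.20×1.37) × 0.51 = 2.935 m³/s
d₂ = Q/(b₂ V₂) = 2.935/(6.16×0.80) = 0.5955 m

0.595 m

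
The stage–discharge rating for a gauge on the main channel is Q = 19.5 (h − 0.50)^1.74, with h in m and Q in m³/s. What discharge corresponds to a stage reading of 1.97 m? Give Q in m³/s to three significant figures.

Q = 19.5 × (1.97 − 0.50)^1.74 = 19.5 × 1.47^1.74 = 38.12 m³/s

38.1 m³/s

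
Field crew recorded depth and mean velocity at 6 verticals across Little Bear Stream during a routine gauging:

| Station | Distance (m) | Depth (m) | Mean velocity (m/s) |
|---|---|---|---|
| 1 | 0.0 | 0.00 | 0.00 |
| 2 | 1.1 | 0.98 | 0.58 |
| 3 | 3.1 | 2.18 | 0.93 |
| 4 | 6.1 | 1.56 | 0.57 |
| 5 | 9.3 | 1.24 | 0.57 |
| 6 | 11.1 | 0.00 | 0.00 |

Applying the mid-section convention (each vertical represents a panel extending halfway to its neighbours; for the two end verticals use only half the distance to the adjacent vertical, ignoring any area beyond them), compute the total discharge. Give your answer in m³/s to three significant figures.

10.5 m³/s

w_2 = (3.1 − 0.0)/2 = 1.55 m; q_2 = 0.58 × 0.98 × 1.55 = 0.8810 m³/s
w_3 = (6.1 − 1.1)/2 = 2.5 m; q_3 = 0.93 × 2.18 × 2.5 = 5.069 m³/s
w_4 = (9.3 − 3.1)/2 = 3.1 m; q_4 = 0.57 × 1.56 × 3.1 = 2.757 m³/s
w_5 = (11.1 − 6.1)/2 = 2.5 m; q_5 = 0.57 × 1.24 × 2.5 = 1.767 m³/s
Stations 1, 6 contribute zero (depth or velocity is 0).
Q = Σ qᵢ = 10.47 m³/s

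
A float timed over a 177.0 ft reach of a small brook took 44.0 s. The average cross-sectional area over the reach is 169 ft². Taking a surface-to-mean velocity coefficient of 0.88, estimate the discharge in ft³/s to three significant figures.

v_surface = L / t̄ = 177.0 / 44 = 4.023 ft/s
v_mean = 0.88 × 4.023 = 3.540 ft/s
Q = A × v_mean = 169 × 3.540 = 598.3 ft³/s

598 ft³/s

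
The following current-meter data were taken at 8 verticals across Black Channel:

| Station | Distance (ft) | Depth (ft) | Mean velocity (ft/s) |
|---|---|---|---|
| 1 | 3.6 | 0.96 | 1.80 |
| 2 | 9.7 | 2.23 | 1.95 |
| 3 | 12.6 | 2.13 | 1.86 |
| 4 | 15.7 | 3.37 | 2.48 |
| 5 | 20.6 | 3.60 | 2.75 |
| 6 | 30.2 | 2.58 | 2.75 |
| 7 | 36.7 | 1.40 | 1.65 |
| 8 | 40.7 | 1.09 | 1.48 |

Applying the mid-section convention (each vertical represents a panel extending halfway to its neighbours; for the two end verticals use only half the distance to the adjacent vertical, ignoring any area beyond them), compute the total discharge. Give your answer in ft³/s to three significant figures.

w_1 = (9.7 − 3.6)/2 = 3.05 ft; q_1 = 1.80 × 0.96 × 3.05 = 5.270 ft³/s
w_2 = (12.6 − 3.6)/2 = 4.5 ft; q_2 = 1.95 × 2.23 × 4.5 = 19.57 ft³/s
w_3 = (15.7 − 9.7)/2 = 3 ft; q_3 = 1.86 × 2.13 × 3 = 11.89 ft³/s
w_4 = (20.6 − 12.6)/2 = 4 ft; q_4 = 2.48 × 3.37 × 4 = 33.43 ft³/s
w_5 = (30.2 − 15.7)/2 = 7.25 ft; q_5 = 2.75 × 3.60 × 7.25 = 71.78 ft³/s
w_6 = (36.7 − 20.6)/2 = 8.05 ft; q_6 = 2.75 × 2.58 × 8.05 = 57.11 ft³/s
w_7 = (40.7 − 30.2)/2 = 5.25 ft; q_7 = 1.65 × 1.40 × 5.25 = 12.13 ft³/s
w_8 = (40.7 − 36.7)/2 = 2 ft; q_8 = 1.48 × 1.09 × 2 = 3.226 ft³/s
Q = Σ qᵢ = 214.4 ft³/s

214 ft³/s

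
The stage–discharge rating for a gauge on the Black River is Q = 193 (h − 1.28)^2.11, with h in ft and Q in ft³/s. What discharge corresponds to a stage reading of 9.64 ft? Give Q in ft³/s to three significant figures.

Q = 193 × (9.64 − 1.28)^2.11 = 193 × 8.36^2.11 = 17040 ft³/s

17000 ft³/s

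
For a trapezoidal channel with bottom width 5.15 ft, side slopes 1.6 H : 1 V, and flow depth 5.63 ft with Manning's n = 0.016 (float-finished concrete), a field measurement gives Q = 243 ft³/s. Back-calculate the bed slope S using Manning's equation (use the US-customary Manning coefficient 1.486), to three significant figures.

0.000247

A = (b + z·y)·y = (5.15 + 1.6×5.63)×5.63 = 79.71 ft²
P = b + 2y√(1+z²) = 5.15 + 2×5.63×√(1+1.6²) = 26.40 ft
R = A/P = 79.71/26.40 = 3.020 ft
S = (Q·n / (1.486·A·R^(2/3)))² = (243×0.016 / (1.486×79.71×2.089))² = 0.0002468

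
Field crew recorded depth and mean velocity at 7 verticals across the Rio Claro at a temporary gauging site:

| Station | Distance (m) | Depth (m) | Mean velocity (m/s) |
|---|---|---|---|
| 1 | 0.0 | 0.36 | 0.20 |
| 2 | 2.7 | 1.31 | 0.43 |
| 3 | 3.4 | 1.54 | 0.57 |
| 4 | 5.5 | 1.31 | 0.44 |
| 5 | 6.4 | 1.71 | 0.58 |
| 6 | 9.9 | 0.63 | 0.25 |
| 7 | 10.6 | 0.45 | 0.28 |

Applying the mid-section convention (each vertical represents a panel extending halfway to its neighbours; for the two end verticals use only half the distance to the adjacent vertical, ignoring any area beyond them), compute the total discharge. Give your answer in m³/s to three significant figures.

w_1 = (2.7 − 0.0)/2 = 1.35 m; q_1 = 0.20 × 0.36 × 1.35 = 0.09720 m³/s
w_2 = (3.4 − 0.0)/2 = 1.7 m; q_2 = 0.43 × 1.31 × 1.7 = 0.9576 m³/s
w_3 = (5.5 − 2.7)/2 = 1.4 m; q_3 = 0.57 × 1.54 × 1.4 = 1.229 m³/s
w_4 = (6.4 − 3.4)/2 = 1.5 m; q_4 = 0.44 × 1.31 × 1.5 = 0.8646 m³/s
w_5 = (9.9 − 5.5)/2 = 2.2 m; q_5 = 0.58 × 1.71 × 2.2 = 2.182 m³/s
w_6 = (10.6 − 6.4)/2 = 2.1 m; q_6 = 0.25 × 0.63 × 2.1 = 0.3308 m³/s
w_7 = (10.6 − 9.9)/2 = 0.35 m; q_7 = 0.28 × 0.45 × 0.35 = 0.04410 m³/s
Q = Σ qᵢ = 5.705 m³/s

5.71 m³/s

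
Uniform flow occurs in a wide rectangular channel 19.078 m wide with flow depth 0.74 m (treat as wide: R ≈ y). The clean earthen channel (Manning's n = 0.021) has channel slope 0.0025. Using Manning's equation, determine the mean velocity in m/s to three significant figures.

A = b·y = 19.078 × 0.74 = 14.12 m²
Wide channel: R ≈ y = 0.74 m
Q = (1/n)·A·R^(2/3)·S^(1/2) = (1/0.021) × 14.12 × 0.7400^(2/3) × 0.0025^(1/2) = 27.50 m³/s
V = Q/A = 27.50/14.12 = 1.948 m/s

1.95 m/s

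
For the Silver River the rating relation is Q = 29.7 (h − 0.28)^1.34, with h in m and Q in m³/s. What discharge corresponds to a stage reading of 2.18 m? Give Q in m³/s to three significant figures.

Q = 29.7 × (2.18 − 0.28)^1.34 = 29.7 × 1.9^1.34 = 70.19 m³/s

70.2 m³/s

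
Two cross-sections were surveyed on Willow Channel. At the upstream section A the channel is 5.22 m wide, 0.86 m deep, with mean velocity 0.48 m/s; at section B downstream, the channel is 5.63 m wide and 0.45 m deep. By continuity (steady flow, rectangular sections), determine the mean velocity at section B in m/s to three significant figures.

0.851 m/s

Q = A₁V₁ = (5.22×0.86) × 0.48 = 2.155 m³/s
A₂ = 5.63 × 0.45 = 2.534 m²
V₂ = Q/A₂ = 2.155/2.534 = 0.8505 m/s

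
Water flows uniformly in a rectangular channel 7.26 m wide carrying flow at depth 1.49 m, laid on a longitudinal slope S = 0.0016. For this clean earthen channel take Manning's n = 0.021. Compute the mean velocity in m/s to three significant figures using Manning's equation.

1.98 m/s

A = b·y = 7.26 × 1.49 = 10.82 m²
P = b + 2y = 7.26 + 2×1.49 = 10.24 m
R = A/P = 10.82/10.24 = 1.056 m
Q = (1/n)·A·R^(2/3)·S^(1/2) = (1/0.021) × 10.82 × 1.056^(2/3) × 0.0016^(1/2) = 21.37 m³/s
V = Q/A = 21.37/10.82 = 1.976 m/s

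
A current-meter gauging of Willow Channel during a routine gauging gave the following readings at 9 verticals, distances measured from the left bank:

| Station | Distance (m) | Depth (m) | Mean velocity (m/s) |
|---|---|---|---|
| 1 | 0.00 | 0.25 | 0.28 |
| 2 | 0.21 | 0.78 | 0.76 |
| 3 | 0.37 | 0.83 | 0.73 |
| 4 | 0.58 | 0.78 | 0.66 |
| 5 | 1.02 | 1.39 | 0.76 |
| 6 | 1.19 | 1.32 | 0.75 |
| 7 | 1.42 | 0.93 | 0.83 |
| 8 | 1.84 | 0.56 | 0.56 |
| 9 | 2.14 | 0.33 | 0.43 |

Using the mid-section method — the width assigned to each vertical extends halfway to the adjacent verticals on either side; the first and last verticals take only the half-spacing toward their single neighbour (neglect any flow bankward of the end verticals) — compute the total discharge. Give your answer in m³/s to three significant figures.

w_1 = (0.21 − 0.00)/2 = 0.105 m; q_1 = 0.28 × 0.25 × 0.105 = 0.007350 m³/s
w_2 = (0.37 − 0.00)/2 = 0.185 m; q_2 = 0.76 × 0.78 × 0.185 = 0.1097 m³/s
w_3 = (0.58 − 0.21)/2 = 0.185 m; q_3 = 0.73 × 0.83 × 0.185 = 0.1121 m³/s
w_4 = (1.02 − 0.37)/2 = 0.325 m; q_4 = 0.66 × 0.78 × 0.325 = 0.1673 m³/s
w_5 = (1.19 − 0.58)/2 = 0.305 m; q_5 = 0.76 × 1.39 × 0.305 = 0.3222 m³/s
w_6 = (1.42 − 1.02)/2 = 0.2 m; q_6 = 0.75 × 1.32 × 0.2 = 0.1980 m³/s
w_7 = (1.84 − 1.19)/2 = 0.325 m; q_7 = 0.83 × 0.93 × 0.325 = 0.2509 m³/s
w_8 = (2.14 − 1.42)/2 = 0.36 m; q_8 = 0.56 × 0.56 × 0.36 = 0.1129 m³/s
w_9 = (2.14 − 1.84)/2 = 0.15 m; q_9 = 0.43 × 0.33 × 0.15 = 0.02129 m³/s
Q = Σ qᵢ = 1.302 m³/s

1.30 m³/s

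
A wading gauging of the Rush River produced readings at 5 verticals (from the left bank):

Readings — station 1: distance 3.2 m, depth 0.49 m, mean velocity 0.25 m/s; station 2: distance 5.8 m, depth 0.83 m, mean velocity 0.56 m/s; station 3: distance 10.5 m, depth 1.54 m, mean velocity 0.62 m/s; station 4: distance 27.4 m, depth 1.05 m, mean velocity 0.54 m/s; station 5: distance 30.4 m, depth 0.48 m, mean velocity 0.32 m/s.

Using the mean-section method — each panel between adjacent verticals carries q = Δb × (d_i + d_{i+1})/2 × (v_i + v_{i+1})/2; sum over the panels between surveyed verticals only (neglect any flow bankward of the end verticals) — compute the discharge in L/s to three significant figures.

17700 L/s

Panel 1-2: Δb = 2.6 m, d̄ = (0.49+0.83)/2 = 0.66, v̄ = (0.25+0.56)/2 = 0.405 → q = 2.6×0.66×0.405 = 0.6950 m³/s
Panel 2-3: Δb = 4.7 m, d̄ = (0.83+1.54)/2 = 1.185, v̄ = (0.56+0.62)/2 = 0.59 → q = 4.7×1.185×0.59 = 3.286 m³/s
Panel 3-4: Δb = 16.9 m, d̄ = (1.54+1.05)/2 = 1.295, v̄ = (0.62+0.54)/2 = 0.58 → q = 16.9×1.295×0.58 = 12.69 m³/s
Panel 4-5: Δb = 3 m, d̄ = (1.05+0.48)/2 = 0.765, v̄ = (0.54+0.32)/2 = 0.43 → q = 3×0.765×0.43 = 0.9869 m³/s
Q = Σ q = 17.66 m³/s
= 17.66 × 1000 = 17660 L/s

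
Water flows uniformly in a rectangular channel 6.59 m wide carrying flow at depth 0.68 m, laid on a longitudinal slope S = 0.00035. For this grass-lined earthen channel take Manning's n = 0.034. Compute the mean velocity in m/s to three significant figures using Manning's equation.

A = b·y = 6.59 × 0.68 = 4.481 m²
P = b + 2y = 6.59 + 2×0.68 = 7.950 m
R = A/P = 4.481/7.950 = 0.5637 m
Q = (1/n)·A·R^(2/3)·S^(1/2) = (1/0.034) × 4.481 × 0.5637^(2/3) × 0.00035^(1/2) = 1.683 m³/s
V = Q/A = 1.683/4.481 = 0.3755 m/s

0.375 m/s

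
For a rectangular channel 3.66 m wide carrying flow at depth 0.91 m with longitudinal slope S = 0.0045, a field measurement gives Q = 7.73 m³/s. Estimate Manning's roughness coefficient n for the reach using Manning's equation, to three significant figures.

A = b·y = 3.66 × 0.91 = 3.331 m²
P = b + 2y = 3.66 + 2×0.91 = 5.480 m
R = A/P = 3.331/5.480 = 0.6078 m
n = (1/Q)·A·R^(2/3)·S^(1/2) = (1/7.73) × 3.331 × 0.7175 × 0.06708 = 0.02074

0.0207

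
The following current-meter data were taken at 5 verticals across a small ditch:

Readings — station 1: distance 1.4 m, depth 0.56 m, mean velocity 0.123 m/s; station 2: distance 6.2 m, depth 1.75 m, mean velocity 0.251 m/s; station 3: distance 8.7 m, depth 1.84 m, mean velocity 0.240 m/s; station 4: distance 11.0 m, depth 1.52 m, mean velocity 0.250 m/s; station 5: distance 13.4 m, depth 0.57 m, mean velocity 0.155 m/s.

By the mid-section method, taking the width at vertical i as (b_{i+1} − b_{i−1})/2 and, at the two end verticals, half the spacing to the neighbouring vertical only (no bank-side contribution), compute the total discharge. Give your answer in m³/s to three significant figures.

w_1 = (6.2 − 1.4)/2 = 2.4 m; q_1 = 0.123 × 0.56 × 2.4 = 0.1653 m³/s
w_2 = (8.7 − 1.4)/2 = 3.65 m; q_2 = 0.251 × 1.75 × 3.65 = 1.603 m³/s
w_3 = (11.0 − 6.2)/2 = 2.4 m; q_3 = 0.240 × 1.84 × 2.4 = 1.060 m³/s
w_4 = (13.4 − 8.7)/2 = 2.35 m; q_4 = 0.250 × 1.52 × 2.35 = 0.8930 m³/s
w_5 = (13.4 − 11.0)/2 = 1.2 m; q_5 = 0.155 × 0.57 × 1.2 = 0.1060 m³/s
Q = Σ qᵢ = 3.827 m³/s

3.83 m³/s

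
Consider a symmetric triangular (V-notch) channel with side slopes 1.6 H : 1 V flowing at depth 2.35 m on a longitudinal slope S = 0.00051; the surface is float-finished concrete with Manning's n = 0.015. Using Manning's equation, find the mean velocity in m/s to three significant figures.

A = z·y² = 1.6×2.35² = 8.836 m²
P = 2y√(1+z²) = 2×2.35×√(1+1.6²) = 8.868 m
R = A/P = 8.836/8.868 = 0.9964 m
Q = (1/n)·A·R^(2/3)·S^(1/2) = (1/0.015) × 8.836 × 0.9964^(2/3) × 0.00051^(1/2) = 13.27 m³/s
V = Q/A = 13.27/8.836 = 1.502 m/s

1.50 m/s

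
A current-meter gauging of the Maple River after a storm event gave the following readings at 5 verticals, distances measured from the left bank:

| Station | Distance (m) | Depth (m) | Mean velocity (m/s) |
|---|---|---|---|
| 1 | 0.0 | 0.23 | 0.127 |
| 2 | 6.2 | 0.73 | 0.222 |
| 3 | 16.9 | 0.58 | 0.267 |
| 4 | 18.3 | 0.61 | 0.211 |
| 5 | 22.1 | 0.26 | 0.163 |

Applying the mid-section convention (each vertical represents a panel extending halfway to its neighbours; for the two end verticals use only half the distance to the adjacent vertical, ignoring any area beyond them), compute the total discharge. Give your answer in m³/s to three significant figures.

w_1 = (6.2 − 0.0)/2 = 3.1 m; q_1 = 0.127 × 0.23 × 3.1 = 0.09055 m³/s
w_2 = (16.9 − 0.0)/2 = 8.45 m; q_2 = 0.222 × 0.73 × 8.45 = 1.369 m³/s
w_3 = (18.3 − 6.2)/2 = 6.05 m; q_3 = 0.267 × 0.58 × 6.05 = 0.9369 m³/s
w_4 = (22.1 − 16.9)/2 = 2.6 m; q_4 = 0.211 × 0.61 × 2.6 = 0.3346 m³/s
w_5 = (22.1 − 18.3)/2 = 1.9 m; q_5 = 0.163 × 0.26 × 1.9 = 0.08052 m³/s
Q = Σ qᵢ = 2.812 m³/s

2.81 m³/s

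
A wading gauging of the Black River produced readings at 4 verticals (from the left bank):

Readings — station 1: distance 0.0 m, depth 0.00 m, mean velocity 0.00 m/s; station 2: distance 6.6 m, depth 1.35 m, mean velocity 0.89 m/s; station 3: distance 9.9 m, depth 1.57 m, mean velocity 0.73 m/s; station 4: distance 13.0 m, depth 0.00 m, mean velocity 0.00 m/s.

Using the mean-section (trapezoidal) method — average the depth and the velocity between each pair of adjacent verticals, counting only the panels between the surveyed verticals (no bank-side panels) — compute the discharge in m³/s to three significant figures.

6.77 m³/s

Panel 1-2: Δb = 6.6 m, d̄ = (0.00+1.35)/2 = 0.675, v̄ = (0.00+0.89)/2 = 0.445 → q = 6.6×0.675×0.445 = 1.982 m³/s
Panel 2-3: Δb = 3.3 m, d̄ = (1.35+1.57)/2 = 1.46, v̄ = (0.89+0.73)/2 = 0.81 → q = 3.3×1.46×0.81 = 3.903 m³/s
Panel 3-4: Δb = 3.1 m, d̄ = (1.57+0.00)/2 = 0.785, v̄ = (0.73+0.00)/2 = 0.365 → q = 3.1×0.785×0.365 = 0.8882 m³/s
Q = Σ q = 6.773 m³/s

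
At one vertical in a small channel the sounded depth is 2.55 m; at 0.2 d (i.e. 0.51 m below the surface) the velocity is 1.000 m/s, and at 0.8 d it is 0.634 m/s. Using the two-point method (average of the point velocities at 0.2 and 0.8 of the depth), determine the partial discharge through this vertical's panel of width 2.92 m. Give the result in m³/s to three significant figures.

6.08 m³/s

v̄ = (1.000 + 0.634) / 2 = 0.8170 m/s
q = v̄ × d × w = 0.8170 × 2.55 × 2.92 = 6.083 m³/s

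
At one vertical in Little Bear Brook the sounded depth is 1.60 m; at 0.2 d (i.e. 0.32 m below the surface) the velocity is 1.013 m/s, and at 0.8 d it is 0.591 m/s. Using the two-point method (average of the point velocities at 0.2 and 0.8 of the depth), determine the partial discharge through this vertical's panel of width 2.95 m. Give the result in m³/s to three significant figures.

3.79 m³/s

v̄ = (1.013 + 0.591) / 2 = 0.8020 m/s
q = v̄ × d × w = 0.8020 × 1.60 × 2.95 = 3.785 m³/s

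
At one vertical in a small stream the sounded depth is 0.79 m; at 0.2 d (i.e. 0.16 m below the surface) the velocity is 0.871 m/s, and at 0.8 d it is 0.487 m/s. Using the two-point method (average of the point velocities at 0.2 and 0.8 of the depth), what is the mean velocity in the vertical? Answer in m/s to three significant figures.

v̄ = (0.871 + 0.487) / 2 = 0.6790 m/s

0.679 m/s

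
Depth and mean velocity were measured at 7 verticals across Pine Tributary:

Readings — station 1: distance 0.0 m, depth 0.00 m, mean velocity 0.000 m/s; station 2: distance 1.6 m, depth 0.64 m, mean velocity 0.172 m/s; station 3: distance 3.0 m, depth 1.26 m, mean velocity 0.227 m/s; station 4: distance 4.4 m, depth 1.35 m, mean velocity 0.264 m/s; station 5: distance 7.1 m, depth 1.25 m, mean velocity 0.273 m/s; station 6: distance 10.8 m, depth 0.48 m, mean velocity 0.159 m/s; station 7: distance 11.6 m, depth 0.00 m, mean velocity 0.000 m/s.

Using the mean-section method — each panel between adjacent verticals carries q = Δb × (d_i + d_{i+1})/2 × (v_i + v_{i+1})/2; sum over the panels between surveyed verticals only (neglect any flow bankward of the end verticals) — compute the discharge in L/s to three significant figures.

2410 L/s

Panel 1-2: Δb = 1.6 m, d̄ = (0.00+0.64)/2 = 0.32, v̄ = (0.000+0.172)/2 = 0.086 → q = 1.6×0.32×0.086 = 0.04403 m³/s
Panel 2-3: Δb = 1.4 m, d̄ = (0.64+1.26)/2 = 0.95, v̄ = (0.172+0.227)/2 = 0.1995 → q = 1.4×0.95×0.1995 = 0.2653 m³/s
Panel 3-4: Δb = 1.4 m, d̄ = (1.26+1.35)/2 = 1.305, v̄ = (0.227+0.264)/2 = 0.2455 → q = 1.4×1.305×0.2455 = 0.4485 m³/s
Panel 4-5: Δb = 2.7 m, d̄ = (1.35+1.25)/2 = 1.3, v̄ = (0.264+0.273)/2 = 0.2685 → q = 2.7×1.3×0.2685 = 0.9424 m³/s
Panel 5-6: Δb = 3.7 m, d̄ = (1.25+0.48)/2 = 0.865, v̄ = (0.273+0.159)/2 = 0.216 → q = 3.7×0.865×0.216 = 0.6913 m³/s
Panel 6-7: Δb = 0.8 m, d̄ = (0.48+0.00)/2 = 0.24, v̄ = (0.159+0.000)/2 = 0.0795 → q = 0.8×0.24×0.0795 = 0.01526 m³/s
Q = Σ q = 2.407 m³/s
= 2.407 × 1000 = 2407 L/s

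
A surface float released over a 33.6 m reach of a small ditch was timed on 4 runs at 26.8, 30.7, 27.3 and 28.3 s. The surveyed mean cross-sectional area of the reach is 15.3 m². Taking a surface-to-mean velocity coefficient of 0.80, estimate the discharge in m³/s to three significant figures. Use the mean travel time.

14.5 m³/s

t̄ = (26.8 + 30.7 + 27.3 + 28.3) / 4 = 28.275 s
v_surface = L / t̄ = 33.6 / 28.275 = 1.188 m/s
v_mean = 0.80 × 1.188 = 0.9507 m/s
Q = A × v_mean = 15.3 × 0.9507 = 14.55 m³/s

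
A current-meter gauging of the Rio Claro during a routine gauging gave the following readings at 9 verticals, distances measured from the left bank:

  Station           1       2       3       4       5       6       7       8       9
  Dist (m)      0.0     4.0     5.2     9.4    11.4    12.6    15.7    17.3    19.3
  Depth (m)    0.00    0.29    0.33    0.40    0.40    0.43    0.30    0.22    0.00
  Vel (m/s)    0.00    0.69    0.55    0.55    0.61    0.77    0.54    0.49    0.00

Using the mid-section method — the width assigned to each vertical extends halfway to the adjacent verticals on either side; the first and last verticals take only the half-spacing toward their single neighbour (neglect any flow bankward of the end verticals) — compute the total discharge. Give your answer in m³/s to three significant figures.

3.37 m³/s

w_2 = (5.2 − 0.0)/2 = 2.6 m; q_2 = 0.69 × 0.29 × 2.6 = 0.5203 m³/s
w_3 = (9.4 − 4.0)/2 = 2.7 m; q_3 = 0.55 × 0.33 × 2.7 = 0.4901 m³/s
w_4 = (11.4 − 5.2)/2 = 3.1 m; q_4 = 0.55 × 0.40 × 3.1 = 0.6820 m³/s
w_5 = (12.6 − 9.4)/2 = 1.6 m; q_5 = 0.61 × 0.40 × 1.6 = 0.3904 m³/s
w_6 = (15.7 − 11.4)/2 = 2.15 m; q_6 = 0.77 × 0.43 × 2.15 = 0.7119 m³/s
w_7 = (17.3 − 12.6)/2 = 2.35 m; q_7 = 0.54 × 0.30 × 2.35 = 0.3807 m³/s
w_8 = (19.3 − 15.7)/2 = 1.8 m; q_8 = 0.49 × 0.22 × 1.8 = 0.1940 m³/s
Stations 1, 9 contribute zero (depth or velocity is 0).
Q = Σ qᵢ = 3.369 m³/s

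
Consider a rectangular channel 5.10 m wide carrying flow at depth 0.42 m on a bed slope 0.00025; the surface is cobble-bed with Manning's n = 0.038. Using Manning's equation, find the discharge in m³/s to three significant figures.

A = b·y = 5.10 × 0.42 = 2.142 m²
P = b + 2y = 5.10 + 2×0.42 = 5.940 m
R = A/P = 2.142/5.940 = 0.3606 m
Q = (1/n)·A·R^(2/3)·S^(1/2) = (1/0.038) × 2.142 × 0.3606^(2/3) × 0.00025^(1/2) = 0.4515 m³/s

0.452 m³/s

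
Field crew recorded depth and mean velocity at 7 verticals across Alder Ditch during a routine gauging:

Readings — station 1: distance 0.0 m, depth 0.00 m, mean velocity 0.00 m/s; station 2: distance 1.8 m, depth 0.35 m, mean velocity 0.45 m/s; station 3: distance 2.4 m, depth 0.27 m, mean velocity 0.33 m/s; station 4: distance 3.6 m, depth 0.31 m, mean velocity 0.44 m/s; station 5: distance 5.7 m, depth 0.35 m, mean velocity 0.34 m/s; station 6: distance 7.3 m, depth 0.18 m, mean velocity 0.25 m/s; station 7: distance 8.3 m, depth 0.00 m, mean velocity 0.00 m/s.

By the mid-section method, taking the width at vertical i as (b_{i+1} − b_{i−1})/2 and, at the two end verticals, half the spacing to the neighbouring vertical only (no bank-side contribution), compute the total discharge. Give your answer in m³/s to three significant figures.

0.773 m³/s

w_2 = (2.4 − 0.0)/2 = 1.2 m; q_2 = 0.45 × 0.35 × 1.2 = 0.1890 m³/s
w_3 = (3.6 − 1.8)/2 = 0.9 m; q_3 = 0.33 × 0.27 × 0.9 = 0.08019 m³/s
w_4 = (5.7 − 2.4)/2 = 1.65 m; q_4 = 0.44 × 0.31 × 1.65 = 0.2251 m³/s
w_5 = (7.3 − 3.6)/2 = 1.85 m; q_5 = 0.34 × 0.35 × 1.85 = 0.2202 m³/s
w_6 = (8.3 − 5.7)/2 = 1.3 m; q_6 = 0.25 × 0.18 × 1.3 = 0.05850 m³/s
Stations 1, 7 contribute zero (depth or velocity is 0).
Q = Σ qᵢ = 0.7729 m³/s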